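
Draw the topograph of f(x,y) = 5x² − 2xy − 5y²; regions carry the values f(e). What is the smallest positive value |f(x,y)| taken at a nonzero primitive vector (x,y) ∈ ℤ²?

descent: ρ → (-5,2,5)  [lands on river]
river: ρ → (5,8,-2)
river: ρ → (-2,8,5)
river: ρ → (5,2,-5)
river: ρ → (-5,8,2)
river: ρ → (2,8,-5)
closes: descent 1, river 6
min |a| on river = 2

2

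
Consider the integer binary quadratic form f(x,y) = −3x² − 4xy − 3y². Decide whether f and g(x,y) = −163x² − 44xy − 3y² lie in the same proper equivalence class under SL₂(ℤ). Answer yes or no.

D₁ = -20, D₂ = -20
f is negative-definite; reduce −f:
−f: translate: b→-2 (≡4 mod 6), so (3,4,3)→(3,-2,2)
−f: flip: (3,-2,2)→(2,2,3)
−f: reduced (well bottom): (2,2,3) with a≤c, −a<b≤a
flip sign back: reduced form of f is (-2,-2,-3)
g is negative-definite; reduce −g:
−g: flip: (163,44,3)→(3,-44,163)
−g: translate: b→-2 (≡-44 mod 6), so (3,-44,163)→(3,-2,2)
−g: flip: (3,-2,2)→(2,2,3)
−g: reduced (well bottom): (2,2,3) with a≤c, −a<b≤a
flip sign back: reduced form of g is (-2,-2,-3)
reduced forms (-2, -2, -3) vs (-2, -2, -3) ⇒ equivalent

yes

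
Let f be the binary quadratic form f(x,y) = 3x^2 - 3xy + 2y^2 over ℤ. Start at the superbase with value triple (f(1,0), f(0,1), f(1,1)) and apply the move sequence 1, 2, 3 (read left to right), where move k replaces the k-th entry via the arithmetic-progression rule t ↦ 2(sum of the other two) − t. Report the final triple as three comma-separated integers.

start (3,2,2) = (f(1,0),f(0,1),f(1,1))
replace slot 1: 2·(2+2) − 3 = 5 → (5,2,2)
replace slot 2: 2·(5+2) − 2 = 12 → (5,12,2)
replace slot 3: 2·(5+12) − 2 = 32 → (5,12,32)

5,12,32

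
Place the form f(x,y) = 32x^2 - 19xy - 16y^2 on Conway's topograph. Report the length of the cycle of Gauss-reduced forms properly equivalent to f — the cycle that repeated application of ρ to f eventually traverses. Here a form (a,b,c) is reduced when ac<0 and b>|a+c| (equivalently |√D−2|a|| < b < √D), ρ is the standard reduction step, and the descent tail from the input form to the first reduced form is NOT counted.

D = 2409, ⌊√D⌋ = 49
descent: ρ → (-16,19,32)  [lands on river]
river: ρ → (32,45,-3)
river: ρ → (-3,45,32)
river: ρ → (32,19,-16)
river: ρ → (-16,45,6)
river: ρ → (6,39,-37)
river: ρ → (-37,35,8)
river: ρ → (8,45,-12)
river: ρ → (-12,27,35)
river: ρ → (35,43,-4)
river: ρ → (-4,45,24)
river: ρ → (24,3,-25)
river: ρ → (-25,47,2)
river: ρ → (2,49,-1)
river: ρ → (-1,49,2)
river: ρ → (2,47,-25)
river: ρ → (-25,3,24)
river: ρ → (24,45,-4)
river: ρ → (-4,43,35)
river: ρ → (35,27,-12)
river: ρ → (-12,45,8)
river: ρ → (8,35,-37)
river: ρ → (-37,39,6)
river: ρ → (6,45,-16)
ρ-cycle length = 24 (tail of 1 descent step not counted)

24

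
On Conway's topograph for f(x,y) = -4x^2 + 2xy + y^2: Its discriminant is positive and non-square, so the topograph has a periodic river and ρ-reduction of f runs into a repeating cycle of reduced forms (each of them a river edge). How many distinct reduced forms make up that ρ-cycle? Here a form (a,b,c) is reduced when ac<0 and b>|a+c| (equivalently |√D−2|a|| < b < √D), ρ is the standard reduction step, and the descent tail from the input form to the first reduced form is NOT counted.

D = 20, ⌊√D⌋ = 4
descent: ρ → (1,4,-1)  [lands on river]
river: ρ → (-1,4,1)
ρ-cycle length = 2 (tail of 1 descent step not counted)

2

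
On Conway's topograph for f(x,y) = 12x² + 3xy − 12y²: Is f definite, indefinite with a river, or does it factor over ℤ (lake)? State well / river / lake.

D = b²−4ac = 3² − 4·12·(-12) = 585
D > 0 non-square ⇒ indefinite ⇒ periodic river

river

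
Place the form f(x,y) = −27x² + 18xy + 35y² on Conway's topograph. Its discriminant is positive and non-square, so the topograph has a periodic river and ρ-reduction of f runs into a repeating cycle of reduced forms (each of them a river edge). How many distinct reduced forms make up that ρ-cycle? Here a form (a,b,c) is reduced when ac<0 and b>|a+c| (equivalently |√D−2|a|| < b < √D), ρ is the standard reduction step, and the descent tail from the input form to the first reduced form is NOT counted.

D = 4104, ⌊√D⌋ = 64
river: ρ → (35,52,-10)
river: ρ → (-10,48,45)
river: ρ → (45,42,-13)
river: ρ → (-13,62,5)
river: ρ → (5,58,-37)
river: ρ → (-37,16,26)
river: ρ → (26,36,-27)
river: ρ → (-27,18,35)
ρ-cycle length = 8 (tail of 0 descent steps not counted)

8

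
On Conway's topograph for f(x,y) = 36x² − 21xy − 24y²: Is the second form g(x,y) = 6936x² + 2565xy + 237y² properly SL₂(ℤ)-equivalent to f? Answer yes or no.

D₁ = 3897, D₂ = 3897
river cycle of f (length 46): (-24, 21, 36), (36, 51, -9), (-9, 57, 18), (18, 51, -18), (-18, 57, 9), (9, 51, -36), (-36, 21, 24), (24, 27, -33), (-33, 39, 18), (18, 33, -39), … (36 more)
river cycle of g (length 46): (36, 51, -9), (-9, 57, 18), (18, 51, -18), (-18, 57, 9), (9, 51, -36), (-36, 21, 24), (24, 27, -33), (-33, 39, 18), (18, 33, -39), (-39, 45, 12), … (36 more)
cycles coincide ⇒ equivalent

yes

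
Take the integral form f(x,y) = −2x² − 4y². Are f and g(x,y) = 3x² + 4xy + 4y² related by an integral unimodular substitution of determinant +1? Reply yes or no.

D₁ = -32, D₂ = -32
f is negative-definite; reduce −f:
−f: reduced (well bottom): (2,0,4) with a≤c, −a<b≤a
flip sign back: reduced form of f is (-2,0,-4)
g: translate: b→-2 (≡4 mod 6), so (3,4,4)→(3,-2,3)
g: flip: (3,-2,3)→(3,2,3)
g: reduced (well bottom): (3,2,3) with a≤c, −a<b≤a
reduced forms (-2, 0, -4) vs (3, 2, 3) ⇒ inequivalent

no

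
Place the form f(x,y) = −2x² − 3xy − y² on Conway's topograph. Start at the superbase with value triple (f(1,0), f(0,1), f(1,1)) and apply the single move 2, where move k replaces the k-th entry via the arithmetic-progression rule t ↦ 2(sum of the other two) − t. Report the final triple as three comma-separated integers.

start (-2,-1,-6) = (f(1,0),f(0,1),f(1,1))
replace slot 2: 2·((-2)+(-6)) − (-1) = -15 → (-2,-15,-6)

-2,-15,-6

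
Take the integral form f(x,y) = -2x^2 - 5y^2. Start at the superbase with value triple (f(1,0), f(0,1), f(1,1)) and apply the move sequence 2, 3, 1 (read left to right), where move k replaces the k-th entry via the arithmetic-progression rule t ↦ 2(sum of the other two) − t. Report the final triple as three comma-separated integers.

start (-2,-5,-7) = (f(1,0),f(0,1),f(1,1))
replace slot 2: 2·((-2)+(-7)) − (-5) = -13 → (-2,-13,-7)
replace slot 3: 2·((-2)+(-13)) − (-7) = -23 → (-2,-13,-23)
replace slot 1: 2·((-13)+(-23)) − (-2) = -70 → (-70,-13,-23)

-70,-13,-23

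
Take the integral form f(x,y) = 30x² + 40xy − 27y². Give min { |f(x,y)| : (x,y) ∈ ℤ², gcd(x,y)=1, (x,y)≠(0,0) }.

river: ρ → (-27,68,2)
river: ρ → (2,68,-27)
river: ρ → (-27,40,30)
river: ρ → (30,20,-37)
river: ρ → (-37,54,13)
river: ρ → (13,50,-45)
river: ρ → (-45,40,18)
river: ρ → (18,68,-3)
river: ρ → (-3,64,62)
river: ρ → (62,60,-5)
river: ρ → (-5,60,62)
river: ρ → (62,64,-3)
river: ρ → (-3,68,18)
river: ρ → (18,40,-45)
river: ρ → (-45,50,13)
river: ρ → (13,54,-37)
river: ρ → (-37,20,30)
river: ρ → (30,40,-27)
closes: descent 0, river 18
min |a| on river = 2

2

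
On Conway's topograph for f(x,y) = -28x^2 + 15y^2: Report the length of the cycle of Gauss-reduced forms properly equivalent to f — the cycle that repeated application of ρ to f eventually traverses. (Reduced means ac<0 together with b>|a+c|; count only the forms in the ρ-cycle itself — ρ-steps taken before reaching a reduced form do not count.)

D = 1680, ⌊√D⌋ = 40
descent: ρ → (15,30,-13)  [lands on river]
river: ρ → (-13,22,23)
river: ρ → (23,24,-12)
river: ρ → (-12,24,23)
river: ρ → (23,22,-13)
river: ρ → (-13,30,15)
ρ-cycle length = 6 (tail of 1 descent step not counted)

6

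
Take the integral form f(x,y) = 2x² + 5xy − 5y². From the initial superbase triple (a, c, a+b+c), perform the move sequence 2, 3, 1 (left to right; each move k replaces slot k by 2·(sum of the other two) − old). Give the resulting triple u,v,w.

start (2,-5,2) = (f(1,0),f(0,1),f(1,1))
replace slot 2: 2·(2+2) − (-5) = 13 → (2,13,2)
replace slot 3: 2·(2+13) − 2 = 28 → (2,13,28)
replace slot 1: 2·(13+28) − 2 = 80 → (80,13,28)

80,13,28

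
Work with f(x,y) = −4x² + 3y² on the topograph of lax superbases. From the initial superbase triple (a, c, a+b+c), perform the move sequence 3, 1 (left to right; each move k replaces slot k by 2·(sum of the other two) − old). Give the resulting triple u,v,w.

start (-4,3,-1) = (f(1,0),f(0,1),f(1,1))
replace slot 3: 2·((-4)+3) − (-1) = -1 → (-4,3,-1)
replace slot 1: 2·(3+(-1)) − (-4) = 8 → (8,3,-1)

8,3,-1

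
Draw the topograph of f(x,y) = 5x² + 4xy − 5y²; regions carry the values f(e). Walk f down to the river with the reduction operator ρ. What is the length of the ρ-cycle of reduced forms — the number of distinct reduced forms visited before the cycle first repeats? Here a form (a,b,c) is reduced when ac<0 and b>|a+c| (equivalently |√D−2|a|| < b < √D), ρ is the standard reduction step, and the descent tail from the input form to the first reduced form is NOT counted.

D = 116, ⌊√D⌋ = 10
river: ρ → (-5,6,4)
river: ρ → (4,10,-1)
river: ρ → (-1,10,4)
river: ρ → (4,6,-5)
river: ρ → (-5,4,5)
river: ρ → (5,6,-4)
river: ρ → (-4,10,1)
river: ρ → (1,10,-4)
river: ρ → (-4,6,5)
river: ρ → (5,4,-5)
ρ-cycle length = 10 (tail of 0 descent steps not counted)

10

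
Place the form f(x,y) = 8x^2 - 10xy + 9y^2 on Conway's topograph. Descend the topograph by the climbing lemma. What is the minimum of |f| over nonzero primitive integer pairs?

translate: b→6 (≡-10 mod 16), so (8,-10,9)→(8,6,7)
flip: (8,6,7)→(7,-6,8)
reduced (well bottom): (7,-6,8) with a≤c, −a<b≤a
well minimum = a = 7

7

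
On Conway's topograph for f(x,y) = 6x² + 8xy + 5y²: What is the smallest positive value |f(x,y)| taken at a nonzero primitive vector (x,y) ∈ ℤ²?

translate: b→-4 (≡8 mod 12), so (6,8,5)→(6,-4,3)
flip: (6,-4,3)→(3,4,6)
translate: b→-2 (≡4 mod 6), so (3,4,6)→(3,-2,5)
reduced (well bottom): (3,-2,5) with a≤c, −a<b≤a
well minimum = a = 3

3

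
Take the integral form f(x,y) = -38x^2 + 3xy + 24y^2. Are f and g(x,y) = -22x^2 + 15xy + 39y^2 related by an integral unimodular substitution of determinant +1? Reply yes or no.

D₁ = 3657, D₂ = 3657
river cycle of f (length 22): (24, 45, -17), (-17, 57, 6), (6, 51, -44), (-44, 37, 13), (13, 41, -38), (-38, 35, 16), (16, 29, -44), (-44, 59, 1), (1, 59, -44), (-44, 29, 16), … (12 more)
river cycle of g (length 28): (-22, 59, 2), (2, 57, -51), (-51, 45, 8), (8, 51, -33), (-33, 15, 26), (26, 37, -22), (-22, 51, 12), (12, 45, -34), (-34, 23, 23), (23, 23, -34), … (18 more)
cycles differ ⇒ inequivalent

no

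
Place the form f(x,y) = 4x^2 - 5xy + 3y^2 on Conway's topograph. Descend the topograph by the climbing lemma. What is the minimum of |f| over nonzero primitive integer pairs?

translate: b→3 (≡-5 mod 8), so (4,-5,3)→(4,3,2)
flip: (4,3,2)→(2,-3,4)
translate: b→1 (≡-3 mod 4), so (2,-3,4)→(2,1,3)
reduced (well bottom): (2,1,3) with a≤c, −a<b≤a
well minimum = a = 2

2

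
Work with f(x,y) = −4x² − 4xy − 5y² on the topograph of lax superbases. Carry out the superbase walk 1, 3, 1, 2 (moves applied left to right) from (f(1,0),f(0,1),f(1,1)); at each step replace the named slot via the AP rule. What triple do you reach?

start (-4,-5,-13) = (f(1,0),f(0,1),f(1,1))
replace slot 1: 2·((-5)+(-13)) − (-4) = -32 → (-32,-5,-13)
replace slot 3: 2·((-32)+(-5)) − (-13) = -61 → (-32,-5,-61)
replace slot 1: 2·((-5)+(-61)) − (-32) = -100 → (-100,-5,-61)
replace slot 2: 2·((-100)+(-61)) − (-5) = -317 → (-100,-317,-61)

-100,-317,-61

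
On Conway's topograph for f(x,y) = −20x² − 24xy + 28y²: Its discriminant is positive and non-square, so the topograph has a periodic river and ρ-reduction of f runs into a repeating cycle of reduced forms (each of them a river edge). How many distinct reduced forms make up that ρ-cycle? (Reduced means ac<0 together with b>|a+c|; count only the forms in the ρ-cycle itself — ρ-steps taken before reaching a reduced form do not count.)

D = 2816, ⌊√D⌋ = 53
descent: ρ → (28,24,-20)  [lands on river]
river: ρ → (-20,16,32)
river: ρ → (32,48,-4)
river: ρ → (-4,48,32)
river: ρ → (32,16,-20)
river: ρ → (-20,24,28)
river: ρ → (28,32,-16)
river: ρ → (-16,32,28)
ρ-cycle length = 8 (tail of 1 descent step not counted)

8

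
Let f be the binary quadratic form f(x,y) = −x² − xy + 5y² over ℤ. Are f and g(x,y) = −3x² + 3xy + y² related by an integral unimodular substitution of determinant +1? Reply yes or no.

D₁ = 21, D₂ = 21
river cycle of f (length 2): (-1, 3, 3), (3, 3, -1)
river cycle of g (length 2): (1, 3, -3), (-3, 3, 1)
cycles differ ⇒ inequivalent

no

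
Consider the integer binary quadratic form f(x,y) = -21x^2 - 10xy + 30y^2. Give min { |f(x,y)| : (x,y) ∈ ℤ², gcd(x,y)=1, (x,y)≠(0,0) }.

descent: ρ → (30,10,-21)  [lands on river]
river: ρ → (-21,32,19)
river: ρ → (19,44,-9)
river: ρ → (-9,46,14)
river: ρ → (14,38,-21)
river: ρ → (-21,46,6)
river: ρ → (6,50,-5)
river: ρ → (-5,50,6)
river: ρ → (6,46,-21)
river: ρ → (-21,38,14)
river: ρ → (14,46,-9)
river: ρ → (-9,44,19)
river: ρ → (19,32,-21)
river: ρ → (-21,10,30)
river: ρ → (30,50,-1)
river: ρ → (-1,50,30)
closes: descent 1, river 16
min |a| on river = 1

1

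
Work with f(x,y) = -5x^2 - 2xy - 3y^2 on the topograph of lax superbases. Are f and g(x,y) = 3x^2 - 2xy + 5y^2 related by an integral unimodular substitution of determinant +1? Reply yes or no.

D₁ = -56, D₂ = -56
f is negative-definite; reduce −f:
−f: flip: (5,2,3)→(3,-2,5)
−f: reduced (well bottom): (3,-2,5) with a≤c, −a<b≤a
flip sign back: reduced form of f is (-3,2,-5)
g: reduced (well bottom): (3,-2,5) with a≤c, −a<b≤a
reduced forms (-3, 2, -5) vs (3, -2, 5) ⇒ inequivalent

no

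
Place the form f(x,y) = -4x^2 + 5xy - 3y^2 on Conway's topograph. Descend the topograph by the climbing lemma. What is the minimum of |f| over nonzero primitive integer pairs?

translate: b→3 (≡-5 mod 8), so (4,-5,3)→(4,3,2)
flip: (4,3,2)→(2,-3,4)
translate: b→1 (≡-3 mod 4), so (2,-3,4)→(2,1,3)
reduced (well bottom): (2,1,3) with a≤c, −a<b≤a
well minimum |f| = |-2| = 2 (negative-definite)

2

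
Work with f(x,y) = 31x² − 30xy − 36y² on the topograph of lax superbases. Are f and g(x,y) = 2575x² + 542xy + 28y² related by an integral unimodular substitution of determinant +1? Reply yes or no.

D₁ = 5364, D₂ = 5364
river cycle of f (length 48): (-36, 30, 31), (31, 32, -35), (-35, 38, 28), (28, 18, -45), (-45, 72, 1), (1, 72, -45), (-45, 18, 28), (28, 38, -35), (-35, 32, 31), (31, 30, -36), … (38 more)
river cycle of g (length 48): (28, 18, -45), (-45, 72, 1), (1, 72, -45), (-45, 18, 28), (28, 38, -35), (-35, 32, 31), (31, 30, -36), (-36, 42, 25), (25, 58, -20), (-20, 62, 19), … (38 more)
cycles coincide ⇒ equivalent

yes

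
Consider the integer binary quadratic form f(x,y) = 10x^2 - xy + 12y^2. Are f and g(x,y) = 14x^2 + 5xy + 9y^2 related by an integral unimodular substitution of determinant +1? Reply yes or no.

D₁ = -479, D₂ = -479
f: reduced (well bottom): (10,-1,12) with a≤c, −a<b≤a
g: flip: (14,5,9)→(9,-5,14)
g: reduced (well bottom): (9,-5,14) with a≤c, −a<b≤a
reduced forms (10, -1, 12) vs (9, -5, 14) ⇒ inequivalent

no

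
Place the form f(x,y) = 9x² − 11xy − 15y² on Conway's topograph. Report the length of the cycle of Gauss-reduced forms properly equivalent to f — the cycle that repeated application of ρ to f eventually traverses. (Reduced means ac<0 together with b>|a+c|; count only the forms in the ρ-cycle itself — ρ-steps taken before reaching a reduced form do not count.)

D = 661, ⌊√D⌋ = 25
descent: ρ → (-15,11,9)  [lands on river]
river: ρ → (9,25,-1)
river: ρ → (-1,25,9)
river: ρ → (9,11,-15)
river: ρ → (-15,19,5)
river: ρ → (5,21,-11)
river: ρ → (-11,23,3)
river: ρ → (3,25,-3)
river: ρ → (-3,23,11)
river: ρ → (11,21,-5)
river: ρ → (-5,19,15)
river: ρ → (15,11,-9)
river: ρ → (-9,25,1)
river: ρ → (1,25,-9)
river: ρ → (-9,11,15)
river: ρ → (15,19,-5)
river: ρ → (-5,21,11)
river: ρ → (11,23,-3)
river: ρ → (-3,25,3)
river: ρ → (3,23,-11)
river: ρ → (-11,21,5)
river: ρ → (5,19,-15)
ρ-cycle length = 22 (tail of 1 descent step not counted)

22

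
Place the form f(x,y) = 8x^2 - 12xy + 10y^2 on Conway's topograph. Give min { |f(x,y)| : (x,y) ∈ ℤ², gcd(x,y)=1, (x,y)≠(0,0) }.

translate: b→4 (≡-12 mod 16), so (8,-12,10)→(8,4,6)
flip: (8,4,6)→(6,-4,8)
reduced (well bottom): (6,-4,8) with a≤c, −a<b≤a
well minimum = a = 6

6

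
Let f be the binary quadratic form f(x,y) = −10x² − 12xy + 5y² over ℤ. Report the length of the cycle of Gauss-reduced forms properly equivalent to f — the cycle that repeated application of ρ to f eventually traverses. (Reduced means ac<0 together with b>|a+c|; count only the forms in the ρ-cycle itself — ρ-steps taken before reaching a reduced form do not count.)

D = 344, ⌊√D⌋ = 18
descent: ρ → (5,12,-10)  [lands on river]
river: ρ → (-10,8,7)
river: ρ → (7,6,-11)
river: ρ → (-11,16,2)
river: ρ → (2,16,-11)
river: ρ → (-11,6,7)
river: ρ → (7,8,-10)
river: ρ → (-10,12,5)
river: ρ → (5,18,-1)
river: ρ → (-1,18,5)
ρ-cycle length = 10 (tail of 1 descent step not counted)

10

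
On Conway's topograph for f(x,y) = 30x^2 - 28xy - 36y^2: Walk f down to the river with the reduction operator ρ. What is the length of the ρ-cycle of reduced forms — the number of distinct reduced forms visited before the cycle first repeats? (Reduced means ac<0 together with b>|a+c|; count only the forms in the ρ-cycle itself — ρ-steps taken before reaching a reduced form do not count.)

D = 5104, ⌊√D⌋ = 71
descent: ρ → (-36,28,30)  [lands on river]
river: ρ → (30,32,-34)
river: ρ → (-34,36,28)
river: ρ → (28,20,-42)
river: ρ → (-42,64,6)
river: ρ → (6,68,-20)
river: ρ → (-20,52,30)
river: ρ → (30,68,-4)
river: ρ → (-4,68,30)
river: ρ → (30,52,-20)
river: ρ → (-20,68,6)
river: ρ → (6,64,-42)
river: ρ → (-42,20,28)
river: ρ → (28,36,-34)
river: ρ → (-34,32,30)
river: ρ → (30,28,-36)
river: ρ → (-36,44,22)
river: ρ → (22,44,-36)
ρ-cycle length = 18 (tail of 1 descent step not counted)

18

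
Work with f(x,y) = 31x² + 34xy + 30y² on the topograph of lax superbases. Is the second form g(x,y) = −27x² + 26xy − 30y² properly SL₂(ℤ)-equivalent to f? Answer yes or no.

D₁ = -2564, D₂ = -2564
f: translate: b→-28 (≡34 mod 62), so (31,34,30)→(31,-28,27)
f: flip: (31,-28,27)→(27,28,31)
f: translate: b→-26 (≡28 mod 54), so (27,28,31)→(27,-26,30)
f: reduced (well bottom): (27,-26,30) with a≤c, −a<b≤a
g is negative-definite; reduce −g:
−g: reduced (well bottom): (27,-26,30) with a≤c, −a<b≤a
flip sign back: reduced form of g is (-27,26,-30)
reduced forms (27, -26, 30) vs (-27, 26, -30) ⇒ inequivalent

no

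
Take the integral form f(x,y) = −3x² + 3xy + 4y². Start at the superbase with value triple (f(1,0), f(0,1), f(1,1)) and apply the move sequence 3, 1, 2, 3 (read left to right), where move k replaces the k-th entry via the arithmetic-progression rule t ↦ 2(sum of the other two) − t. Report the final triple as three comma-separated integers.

start (-3,4,4) = (f(1,0),f(0,1),f(1,1))
replace slot 3: 2·((-3)+4) − 4 = -2 → (-3,4,-2)
replace slot 1: 2·(4+(-2)) − (-3) = 7 → (7,4,-2)
replace slot 2: 2·(7+(-2)) − 4 = 6 → (7,6,-2)
replace slot 3: 2·(7+6) − (-2) = 28 → (7,6,28)

7,6,28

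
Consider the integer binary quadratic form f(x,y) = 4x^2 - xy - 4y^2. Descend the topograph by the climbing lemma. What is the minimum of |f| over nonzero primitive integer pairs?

descent: ρ → (-4,1,4)  [lands on river]
river: ρ → (4,7,-1)
river: ρ → (-1,7,4)
river: ρ → (4,1,-4)
river: ρ → (-4,7,1)
river: ρ → (1,7,-4)
closes: descent 1, river 6
min |a| on river = 1

1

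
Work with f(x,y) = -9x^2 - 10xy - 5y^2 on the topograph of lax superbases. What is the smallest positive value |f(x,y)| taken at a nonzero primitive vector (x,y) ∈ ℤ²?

translate: b→-8 (≡10 mod 18), so (9,10,5)→(9,-8,4)
flip: (9,-8,4)→(4,8,9)
translate: b→0 (≡8 mod 8), so (4,8,9)→(4,0,5)
reduced (well bottom): (4,0,5) with a≤c, −a<b≤a
well minimum |f| = |-4| = 4 (negative-definite)

4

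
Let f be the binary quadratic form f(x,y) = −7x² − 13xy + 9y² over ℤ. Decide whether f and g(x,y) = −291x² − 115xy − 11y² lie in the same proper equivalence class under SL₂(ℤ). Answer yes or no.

D₁ = 421, D₂ = 421
river cycle of f (length 26): (9, 13, -7), (-7, 15, 7), (7, 13, -9), (-9, 5, 11), (11, 17, -3), (-3, 19, 5), (5, 11, -15), (-15, 19, 1), (1, 19, -15), (-15, 11, 5), … (16 more)
river cycle of g (length 26): (-11, 5, 9), (9, 13, -7), (-7, 15, 7), (7, 13, -9), (-9, 5, 11), (11, 17, -3), (-3, 19, 5), (5, 11, -15), (-15, 19, 1), (1, 19, -15), … (16 more)
cycles coincide ⇒ equivalent

yes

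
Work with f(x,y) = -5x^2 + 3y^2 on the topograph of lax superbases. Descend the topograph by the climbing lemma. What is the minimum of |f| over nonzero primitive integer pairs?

descent: ρ → (3,6,-2)  [lands on river]
river: ρ → (-2,6,3)
closes: descent 1, river 2
min |a| on river = 2

2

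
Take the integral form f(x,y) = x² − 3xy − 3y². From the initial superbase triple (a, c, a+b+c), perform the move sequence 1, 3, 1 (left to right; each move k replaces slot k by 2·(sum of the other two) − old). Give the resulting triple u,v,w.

start (1,-3,-5) = (f(1,0),f(0,1),f(1,1))
replace slot 1: 2·((-3)+(-5)) − 1 = -17 → (-17,-3,-5)
replace slot 3: 2·((-17)+(-3)) − (-5) = -35 → (-17,-3,-35)
replace slot 1: 2·((-3)+(-35)) − (-17) = -59 → (-59,-3,-35)

-59,-3,-35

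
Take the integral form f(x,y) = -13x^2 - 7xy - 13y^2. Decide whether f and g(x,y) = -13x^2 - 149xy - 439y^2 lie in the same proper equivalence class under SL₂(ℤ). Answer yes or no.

D₁ = -627, D₂ = -627
f is negative-definite; reduce −f:
−f: reduced (well bottom): (13,7,13) with a≤c, −a<b≤a
flip sign back: reduced form of f is (-13,-7,-13)
g is negative-definite; reduce −g:
−g: translate: b→-7 (≡149 mod 26), so (13,149,439)→(13,-7,13)
−g: flip: (13,-7,13)→(13,7,13)
−g: reduced (well bottom): (13,7,13) with a≤c, −a<b≤a
flip sign back: reduced form of g is (-13,-7,-13)
reduced forms (-13, -7, -13) vs (-13, -7, -13) ⇒ equivalent

yes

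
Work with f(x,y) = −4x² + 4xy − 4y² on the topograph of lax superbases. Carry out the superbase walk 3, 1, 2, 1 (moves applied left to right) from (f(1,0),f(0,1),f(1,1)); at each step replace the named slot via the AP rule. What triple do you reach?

start (-4,-4,-4) = (f(1,0),f(0,1),f(1,1))
replace slot 3: 2·((-4)+(-4)) − (-4) = -12 → (-4,-4,-12)
replace slot 1: 2·((-4)+(-12)) − (-4) = -28 → (-28,-4,-12)
replace slot 2: 2·((-28)+(-12)) − (-4) = -76 → (-28,-76,-12)
replace slot 1: 2·((-76)+(-12)) − (-28) = -148 → (-148,-76,-12)

-148,-76,-12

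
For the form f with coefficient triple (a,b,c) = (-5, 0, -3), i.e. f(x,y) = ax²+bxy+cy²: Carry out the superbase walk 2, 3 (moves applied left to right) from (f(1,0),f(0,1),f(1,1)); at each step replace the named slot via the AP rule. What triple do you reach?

start (-5,-3,-8) = (f(1,0),f(0,1),f(1,1))
replace slot 2: 2·((-5)+(-8)) − (-3) = -23 → (-5,-23,-8)
replace slot 3: 2·((-5)+(-23)) − (-8) = -48 → (-5,-23,-48)

-5,-23,-48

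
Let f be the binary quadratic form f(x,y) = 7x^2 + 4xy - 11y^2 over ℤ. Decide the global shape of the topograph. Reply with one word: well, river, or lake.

D = b²−4ac = 4² − 4·7·(-11) = 324
D = 18² is a perfect square ⇒ form factors over ℤ ⇒ lakes

lake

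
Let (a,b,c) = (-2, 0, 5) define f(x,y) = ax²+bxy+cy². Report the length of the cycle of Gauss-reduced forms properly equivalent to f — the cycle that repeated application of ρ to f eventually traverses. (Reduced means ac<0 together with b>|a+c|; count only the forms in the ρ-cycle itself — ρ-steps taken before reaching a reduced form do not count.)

D = 40, ⌊√D⌋ = 6
descent: ρ → (5,0,-2)
descent: ρ → (-2,4,3)  [lands on river]
river: ρ → (3,2,-3)
river: ρ → (-3,4,2)
river: ρ → (2,4,-3)
river: ρ → (-3,2,3)
river: ρ → (3,4,-2)
ρ-cycle length = 6 (tail of 2 descent steps not counted)

6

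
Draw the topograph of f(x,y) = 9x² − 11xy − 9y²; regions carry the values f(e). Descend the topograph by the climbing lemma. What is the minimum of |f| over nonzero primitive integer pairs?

descent: ρ → (-9,11,9)  [lands on river]
river: ρ → (9,7,-11)
river: ρ → (-11,15,5)
river: ρ → (5,15,-11)
river: ρ → (-11,7,9)
river: ρ → (9,11,-9)
river: ρ → (-9,7,11)
river: ρ → (11,15,-5)
river: ρ → (-5,15,11)
river: ρ → (11,7,-9)
closes: descent 1, river 10
min |a| on river = 5

5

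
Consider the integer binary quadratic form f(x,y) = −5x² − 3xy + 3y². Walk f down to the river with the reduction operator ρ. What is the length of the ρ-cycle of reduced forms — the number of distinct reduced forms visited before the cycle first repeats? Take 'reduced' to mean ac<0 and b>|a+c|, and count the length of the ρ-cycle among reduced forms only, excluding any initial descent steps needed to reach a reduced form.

D = 69, ⌊√D⌋ = 8
descent: ρ → (3,3,-5)  [lands on river]
river: ρ → (-5,7,1)
river: ρ → (1,7,-5)
river: ρ → (-5,3,3)
ρ-cycle length = 4 (tail of 1 descent step not counted)

4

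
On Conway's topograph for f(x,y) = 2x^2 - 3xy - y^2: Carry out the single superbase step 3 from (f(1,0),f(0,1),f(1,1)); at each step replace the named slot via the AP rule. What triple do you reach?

start (2,-1,-2) = (f(1,0),f(0,1),f(1,1))
replace slot 3: 2·(2+(-1)) − (-2) = 4 → (2,-1,4)

2,-1,4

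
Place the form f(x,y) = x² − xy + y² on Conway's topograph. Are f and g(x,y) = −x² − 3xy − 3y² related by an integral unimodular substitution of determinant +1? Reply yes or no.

D₁ = -3, D₂ = -3
f: translate: b→1 (≡-1 mod 2), so (1,-1,1)→(1,1,1)
f: reduced (well bottom): (1,1,1) with a≤c, −a<b≤a
g is negative-definite; reduce −g:
−g: translate: b→1 (≡3 mod 2), so (1,3,3)→(1,1,1)
−g: reduced (well bottom): (1,1,1) with a≤c, −a<b≤a
flip sign back: reduced form of g is (-1,-1,-1)
reduced forms (1, 1, 1) vs (-1, -1, -1) ⇒ inequivalent

no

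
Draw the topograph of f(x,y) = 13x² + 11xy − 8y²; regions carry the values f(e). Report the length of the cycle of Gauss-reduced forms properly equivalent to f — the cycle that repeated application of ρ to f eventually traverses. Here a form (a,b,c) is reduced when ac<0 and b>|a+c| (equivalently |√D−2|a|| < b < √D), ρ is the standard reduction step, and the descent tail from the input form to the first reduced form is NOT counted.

D = 537, ⌊√D⌋ = 23
river: ρ → (-8,21,3)
river: ρ → (3,21,-8)
river: ρ → (-8,11,13)
river: ρ → (13,15,-6)
river: ρ → (-6,21,4)
river: ρ → (4,19,-11)
river: ρ → (-11,3,12)
river: ρ → (12,21,-2)
river: ρ → (-2,23,1)
river: ρ → (1,23,-2)
river: ρ → (-2,21,12)
river: ρ → (12,3,-11)
river: ρ → (-11,19,4)
river: ρ → (4,21,-6)
river: ρ → (-6,15,13)
river: ρ → (13,11,-8)
ρ-cycle length = 16 (tail of 0 descent steps not counted)

16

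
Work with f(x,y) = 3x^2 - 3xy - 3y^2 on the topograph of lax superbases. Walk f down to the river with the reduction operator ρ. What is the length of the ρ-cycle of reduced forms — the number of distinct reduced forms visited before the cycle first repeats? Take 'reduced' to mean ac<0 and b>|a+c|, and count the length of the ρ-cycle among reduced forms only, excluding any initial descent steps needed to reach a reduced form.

D = 45, ⌊√D⌋ = 6
descent: ρ → (-3,3,3)  [lands on river]
river: ρ → (3,3,-3)
ρ-cycle length = 2 (tail of 1 descent step not counted)

2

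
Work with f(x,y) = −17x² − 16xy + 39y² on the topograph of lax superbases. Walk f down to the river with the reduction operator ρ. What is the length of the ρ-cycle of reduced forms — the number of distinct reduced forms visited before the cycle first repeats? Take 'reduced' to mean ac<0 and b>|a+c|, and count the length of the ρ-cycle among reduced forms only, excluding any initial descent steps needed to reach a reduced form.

D = 2908, ⌊√D⌋ = 53
descent: ρ → (39,16,-17)
descent: ρ → (-17,52,3)  [lands on river]
river: ρ → (3,50,-34)
river: ρ → (-34,18,19)
river: ρ → (19,20,-33)
river: ρ → (-33,46,6)
river: ρ → (6,50,-17)
ρ-cycle length = 6 (tail of 2 descent steps not counted)

6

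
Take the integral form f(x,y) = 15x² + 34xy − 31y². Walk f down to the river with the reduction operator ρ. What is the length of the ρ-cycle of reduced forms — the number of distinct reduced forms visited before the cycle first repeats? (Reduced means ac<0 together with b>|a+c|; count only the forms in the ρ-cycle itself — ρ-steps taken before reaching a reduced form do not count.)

D = 3016, ⌊√D⌋ = 54
river: ρ → (-31,28,18)
river: ρ → (18,44,-15)
river: ρ → (-15,46,15)
river: ρ → (15,44,-18)
river: ρ → (-18,28,31)
river: ρ → (31,34,-15)
river: ρ → (-15,26,39)
river: ρ → (39,52,-2)
river: ρ → (-2,52,39)
river: ρ → (39,26,-15)
river: ρ → (-15,34,31)
river: ρ → (31,28,-18)
river: ρ → (-18,44,15)
river: ρ → (15,46,-15)
river: ρ → (-15,44,18)
river: ρ → (18,28,-31)
river: ρ → (-31,34,15)
river: ρ → (15,26,-39)
river: ρ → (-39,52,2)
river: ρ → (2,52,-39)
river: ρ → (-39,26,15)
river: ρ → (15,34,-31)
ρ-cycle length = 22 (tail of 0 descent steps not counted)

22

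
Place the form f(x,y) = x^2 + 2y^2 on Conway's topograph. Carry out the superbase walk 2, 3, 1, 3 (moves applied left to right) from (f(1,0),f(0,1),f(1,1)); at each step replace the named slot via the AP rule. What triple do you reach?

start (1,2,3) = (f(1,0),f(0,1),f(1,1))
replace slot 2: 2·(1+3) − 2 = 6 → (1,6,3)
replace slot 3: 2·(1+6) − 3 = 11 → (1,6,11)
replace slot 1: 2·(6+11) − 1 = 33 → (33,6,11)
replace slot 3: 2·(33+6) − 11 = 67 → (33,6,67)

33,6,67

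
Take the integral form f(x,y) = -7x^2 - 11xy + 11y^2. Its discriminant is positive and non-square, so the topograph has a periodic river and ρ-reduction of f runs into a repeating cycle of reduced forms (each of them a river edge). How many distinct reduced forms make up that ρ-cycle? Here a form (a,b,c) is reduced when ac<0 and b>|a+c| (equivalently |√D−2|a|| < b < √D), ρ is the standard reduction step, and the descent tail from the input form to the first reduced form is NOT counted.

D = 429, ⌊√D⌋ = 20
descent: ρ → (11,11,-7)  [lands on river]
river: ρ → (-7,17,5)
river: ρ → (5,13,-13)
river: ρ → (-13,13,5)
river: ρ → (5,17,-7)
river: ρ → (-7,11,11)
ρ-cycle length = 6 (tail of 1 descent step not counted)

6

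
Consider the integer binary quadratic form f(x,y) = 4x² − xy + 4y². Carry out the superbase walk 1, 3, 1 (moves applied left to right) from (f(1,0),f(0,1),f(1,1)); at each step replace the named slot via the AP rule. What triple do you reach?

start (4,4,7) = (f(1,0),f(0,1),f(1,1))
replace slot 1: 2·(4+7) − 4 = 18 → (18,4,7)
replace slot 3: 2·(18+4) − 7 = 37 → (18,4,37)
replace slot 1: 2·(4+37) − 18 = 64 → (64,4,37)

64,4,37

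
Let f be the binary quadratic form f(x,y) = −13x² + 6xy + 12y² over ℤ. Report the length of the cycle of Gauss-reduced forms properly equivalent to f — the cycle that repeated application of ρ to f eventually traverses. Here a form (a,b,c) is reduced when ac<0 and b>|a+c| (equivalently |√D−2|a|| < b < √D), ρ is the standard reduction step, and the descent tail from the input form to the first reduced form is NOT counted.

D = 660, ⌊√D⌋ = 25
river: ρ → (12,18,-7)
river: ρ → (-7,24,3)
river: ρ → (3,24,-7)
river: ρ → (-7,18,12)
river: ρ → (12,6,-13)
river: ρ → (-13,20,5)
river: ρ → (5,20,-13)
river: ρ → (-13,6,12)
ρ-cycle length = 8 (tail of 0 descent steps not counted)

8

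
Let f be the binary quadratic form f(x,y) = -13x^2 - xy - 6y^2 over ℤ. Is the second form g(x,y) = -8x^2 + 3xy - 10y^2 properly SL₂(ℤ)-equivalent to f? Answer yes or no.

D₁ = -311, D₂ = -311
f is negative-definite; reduce −f:
−f: flip: (13,1,6)→(6,-1,13)
−f: reduced (well bottom): (6,-1,13) with a≤c, −a<b≤a
flip sign back: reduced form of f is (-6,1,-13)
g is negative-definite; reduce −g:
−g: reduced (well bottom): (8,-3,10) with a≤c, −a<b≤a
flip sign back: reduced form of g is (-8,3,-10)
reduced forms (-6, 1, -13) vs (-8, 3, -10) ⇒ inequivalent

no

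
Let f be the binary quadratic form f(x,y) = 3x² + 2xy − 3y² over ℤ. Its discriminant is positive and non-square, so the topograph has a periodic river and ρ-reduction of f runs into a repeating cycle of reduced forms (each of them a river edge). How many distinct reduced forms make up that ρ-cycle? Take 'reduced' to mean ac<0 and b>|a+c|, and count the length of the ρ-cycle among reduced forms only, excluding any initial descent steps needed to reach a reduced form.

D = 40, ⌊√D⌋ = 6
river: ρ → (-3,4,2)
river: ρ → (2,4,-3)
river: ρ → (-3,2,3)
river: ρ → (3,4,-2)
river: ρ → (-2,4,3)
river: ρ → (3,2,-3)
ρ-cycle length = 6 (tail of 0 descent steps not counted)

6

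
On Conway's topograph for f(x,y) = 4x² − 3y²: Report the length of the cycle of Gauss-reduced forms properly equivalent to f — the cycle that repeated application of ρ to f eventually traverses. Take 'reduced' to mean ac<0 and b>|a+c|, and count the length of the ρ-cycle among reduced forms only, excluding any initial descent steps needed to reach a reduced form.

D = 48, ⌊√D⌋ = 6
descent: ρ → (-3,6,1)  [lands on river]
river: ρ → (1,6,-3)
ρ-cycle length = 2 (tail of 1 descent step not counted)

2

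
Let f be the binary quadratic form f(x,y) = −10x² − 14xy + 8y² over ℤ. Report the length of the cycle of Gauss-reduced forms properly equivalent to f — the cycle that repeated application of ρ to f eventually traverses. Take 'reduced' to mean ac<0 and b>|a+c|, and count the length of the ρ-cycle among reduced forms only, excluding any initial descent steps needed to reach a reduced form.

D = 516, ⌊√D⌋ = 22
descent: ρ → (8,14,-10)  [lands on river]
river: ρ → (-10,6,12)
river: ρ → (12,18,-4)
river: ρ → (-4,22,2)
river: ρ → (2,22,-4)
river: ρ → (-4,18,12)
river: ρ → (12,6,-10)
river: ρ → (-10,14,8)
river: ρ → (8,18,-6)
river: ρ → (-6,18,8)
ρ-cycle length = 10 (tail of 1 descent step not counted)

10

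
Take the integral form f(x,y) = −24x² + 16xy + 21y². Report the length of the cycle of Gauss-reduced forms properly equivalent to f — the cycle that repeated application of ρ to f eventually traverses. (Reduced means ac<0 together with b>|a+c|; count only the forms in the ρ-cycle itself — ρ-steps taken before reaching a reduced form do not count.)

D = 2272, ⌊√D⌋ = 47
river: ρ → (21,26,-19)
river: ρ → (-19,12,28)
river: ρ → (28,44,-3)
river: ρ → (-3,46,13)
river: ρ → (13,32,-24)
river: ρ → (-24,16,21)
ρ-cycle length = 6 (tail of 0 descent steps not counted)

6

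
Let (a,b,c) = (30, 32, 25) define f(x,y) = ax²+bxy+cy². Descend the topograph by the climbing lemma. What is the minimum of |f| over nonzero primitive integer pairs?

translate: b→-28 (≡32 mod 60), so (30,32,25)→(30,-28,23)
flip: (30,-28,23)→(23,28,30)
translate: b→-18 (≡28 mod 46), so (23,28,30)→(23,-18,25)
reduced (well bottom): (23,-18,25) with a≤c, −a<b≤a
well minimum = a = 23

23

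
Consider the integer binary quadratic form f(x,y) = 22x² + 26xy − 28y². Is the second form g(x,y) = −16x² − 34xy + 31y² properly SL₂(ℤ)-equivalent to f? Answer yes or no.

D₁ = 3140, D₂ = 3140
river cycle of f (length 10): (-28, 30, 20), (20, 50, -8), (-8, 46, 32), (32, 18, -22), (-22, 26, 28), (28, 30, -20), (-20, 50, 8), (8, 46, -32), (-32, 18, 22), (22, 26, -28)
river cycle of g (length 10): (31, 34, -16), (-16, 30, 35), (35, 40, -11), (-11, 48, 19), (19, 28, -31), (-31, 34, 16), (16, 30, -35), (-35, 40, 11), (11, 48, -19), (-19, 28, 31)
cycles differ ⇒ inequivalent

no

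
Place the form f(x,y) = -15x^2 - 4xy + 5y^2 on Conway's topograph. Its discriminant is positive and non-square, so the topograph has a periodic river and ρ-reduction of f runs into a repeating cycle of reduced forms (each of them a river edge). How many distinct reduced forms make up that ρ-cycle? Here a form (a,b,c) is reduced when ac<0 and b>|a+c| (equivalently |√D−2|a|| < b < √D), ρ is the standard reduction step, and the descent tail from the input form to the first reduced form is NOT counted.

D = 316, ⌊√D⌋ = 17
descent: ρ → (5,14,-6)  [lands on river]
river: ρ → (-6,10,9)
river: ρ → (9,8,-7)
river: ρ → (-7,6,10)
river: ρ → (10,14,-3)
river: ρ → (-3,16,5)
ρ-cycle length = 6 (tail of 1 descent step not counted)

6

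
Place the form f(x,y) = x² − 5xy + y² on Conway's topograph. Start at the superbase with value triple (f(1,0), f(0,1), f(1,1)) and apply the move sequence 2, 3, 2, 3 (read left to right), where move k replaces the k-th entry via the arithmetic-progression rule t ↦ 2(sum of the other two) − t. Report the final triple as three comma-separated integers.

start (1,1,-3) = (f(1,0),f(0,1),f(1,1))
replace slot 2: 2·(1+(-3)) − 1 = -5 → (1,-5,-3)
replace slot 3: 2·(1+(-5)) − (-3) = -5 → (1,-5,-5)
replace slot 2: 2·(1+(-5)) − (-5) = -3 → (1,-3,-5)
replace slot 3: 2·(1+(-3)) − (-5) = 1 → (1,-3,1)

1,-3,1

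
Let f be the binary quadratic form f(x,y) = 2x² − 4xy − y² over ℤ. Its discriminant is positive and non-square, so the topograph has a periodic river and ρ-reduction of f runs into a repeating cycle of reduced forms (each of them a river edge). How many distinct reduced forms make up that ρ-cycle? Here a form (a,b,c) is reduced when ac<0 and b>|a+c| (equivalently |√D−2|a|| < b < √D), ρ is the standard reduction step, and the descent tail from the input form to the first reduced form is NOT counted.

D = 24, ⌊√D⌋ = 4
descent: ρ → (-1,4,2)  [lands on river]
river: ρ → (2,4,-1)
ρ-cycle length = 2 (tail of 1 descent step not counted)

2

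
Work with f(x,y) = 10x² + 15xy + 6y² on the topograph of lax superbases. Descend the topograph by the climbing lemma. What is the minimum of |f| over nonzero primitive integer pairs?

translate: b→-5 (≡15 mod 20), so (10,15,6)→(10,-5,1)
flip: (10,-5,1)→(1,5,10)
translate: b→1 (≡5 mod 2), so (1,5,10)→(1,1,4)
reduced (well bottom): (1,1,4) with a≤c, −a<b≤a
well minimum = a = 1

1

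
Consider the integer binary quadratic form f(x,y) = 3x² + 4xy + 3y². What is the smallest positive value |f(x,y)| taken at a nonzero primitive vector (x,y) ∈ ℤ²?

translate: b→-2 (≡4 mod 6), so (3,4,3)→(3,-2,2)
flip: (3,-2,2)→(2,2,3)
reduced (well bottom): (2,2,3) with a≤c, −a<b≤a
well minimum = a = 2

2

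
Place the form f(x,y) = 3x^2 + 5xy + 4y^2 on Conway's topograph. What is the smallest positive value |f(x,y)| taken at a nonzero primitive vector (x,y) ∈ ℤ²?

translate: b→-1 (≡5 mod 6), so (3,5,4)→(3,-1,2)
flip: (3,-1,2)→(2,1,3)
reduced (well bottom): (2,1,3) with a≤c, −a<b≤a
well minimum = a = 2

2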